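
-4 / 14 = -2 / 7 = -0.29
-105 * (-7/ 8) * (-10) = -3675/ 4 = -918.75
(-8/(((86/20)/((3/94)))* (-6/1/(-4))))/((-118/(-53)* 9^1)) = -2120/1073151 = -0.00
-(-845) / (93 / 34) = 28730 / 93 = 308.92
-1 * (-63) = 63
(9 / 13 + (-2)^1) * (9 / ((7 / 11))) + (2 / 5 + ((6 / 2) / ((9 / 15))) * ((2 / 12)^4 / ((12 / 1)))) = -18.09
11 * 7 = 77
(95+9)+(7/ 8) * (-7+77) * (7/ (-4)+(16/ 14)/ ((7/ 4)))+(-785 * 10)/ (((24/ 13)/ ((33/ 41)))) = -2220951/ 656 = -3385.60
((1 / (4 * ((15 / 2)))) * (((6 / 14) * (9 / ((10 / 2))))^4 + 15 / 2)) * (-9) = -70716771 / 30012500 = -2.36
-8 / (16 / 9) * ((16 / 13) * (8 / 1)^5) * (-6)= 14155776 / 13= 1088905.85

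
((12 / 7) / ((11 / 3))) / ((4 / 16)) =144 / 77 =1.87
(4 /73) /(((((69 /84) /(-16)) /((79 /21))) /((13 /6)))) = -131456 /15111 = -8.70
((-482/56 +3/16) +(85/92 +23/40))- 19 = -333859/12880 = -25.92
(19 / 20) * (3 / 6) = 19 / 40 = 0.48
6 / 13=0.46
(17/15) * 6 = 34/5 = 6.80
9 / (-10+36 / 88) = -198 / 211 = -0.94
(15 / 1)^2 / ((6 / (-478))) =-17925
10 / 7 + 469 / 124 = 4523 / 868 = 5.21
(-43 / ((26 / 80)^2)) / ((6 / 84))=-963200 / 169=-5699.41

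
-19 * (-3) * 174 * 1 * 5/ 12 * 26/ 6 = 35815/ 2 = 17907.50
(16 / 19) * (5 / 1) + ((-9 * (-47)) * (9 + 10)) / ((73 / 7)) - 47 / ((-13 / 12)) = 14754161 / 18031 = 818.27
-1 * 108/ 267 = -36/ 89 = -0.40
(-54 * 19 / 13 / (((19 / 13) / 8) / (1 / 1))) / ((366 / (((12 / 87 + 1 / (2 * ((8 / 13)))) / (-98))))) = 81 / 7076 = 0.01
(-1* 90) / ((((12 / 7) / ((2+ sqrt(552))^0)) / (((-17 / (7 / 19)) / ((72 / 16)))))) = 1615 / 3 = 538.33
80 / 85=16 / 17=0.94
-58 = -58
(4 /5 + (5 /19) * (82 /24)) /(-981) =-1937 /1118340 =-0.00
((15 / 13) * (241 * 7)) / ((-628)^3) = -25305 / 3219750976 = -0.00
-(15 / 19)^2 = -225 / 361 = -0.62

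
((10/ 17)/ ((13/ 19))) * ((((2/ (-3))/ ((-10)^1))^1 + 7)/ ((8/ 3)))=1007/ 442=2.28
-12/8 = -3/2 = -1.50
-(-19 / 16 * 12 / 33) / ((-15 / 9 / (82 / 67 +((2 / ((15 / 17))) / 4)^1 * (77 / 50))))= -4003357 / 7370000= -0.54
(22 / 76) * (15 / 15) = 11 / 38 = 0.29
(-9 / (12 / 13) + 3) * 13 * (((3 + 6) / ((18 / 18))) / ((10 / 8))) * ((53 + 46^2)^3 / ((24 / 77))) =-827366157146529 / 40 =-20684153928663.22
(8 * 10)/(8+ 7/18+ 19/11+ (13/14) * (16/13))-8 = -0.89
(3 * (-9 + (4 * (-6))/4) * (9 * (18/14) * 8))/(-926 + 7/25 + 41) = 364500/77413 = 4.71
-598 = -598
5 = 5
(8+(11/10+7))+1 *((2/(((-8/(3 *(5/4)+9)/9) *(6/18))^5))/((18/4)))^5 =-251829129099925625078207867017154078150017645430969693497666828538678866141/207691874341393105141219853168803840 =-1212513151506264492855979000000000000000.00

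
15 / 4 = 3.75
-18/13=-1.38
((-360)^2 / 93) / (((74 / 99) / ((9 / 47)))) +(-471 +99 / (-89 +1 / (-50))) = -27620643639 / 239948959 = -115.11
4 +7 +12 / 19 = 221 / 19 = 11.63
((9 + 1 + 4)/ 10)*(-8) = -11.20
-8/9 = -0.89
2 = 2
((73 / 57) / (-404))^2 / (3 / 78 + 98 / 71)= 4918667 / 694413162648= 0.00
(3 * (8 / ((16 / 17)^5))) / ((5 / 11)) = 46855281 / 655360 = 71.50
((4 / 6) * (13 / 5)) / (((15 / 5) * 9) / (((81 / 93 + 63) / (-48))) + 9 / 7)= -2002 / 21951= -0.09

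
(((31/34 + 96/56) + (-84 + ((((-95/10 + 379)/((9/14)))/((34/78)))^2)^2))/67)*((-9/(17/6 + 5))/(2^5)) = -286332970331496828263/176741126688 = -1620069848.47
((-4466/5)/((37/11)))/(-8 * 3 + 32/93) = 207669/18500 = 11.23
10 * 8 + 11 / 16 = 1291 / 16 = 80.69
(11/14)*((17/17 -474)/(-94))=5203/1316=3.95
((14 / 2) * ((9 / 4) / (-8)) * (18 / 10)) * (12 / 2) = -21.26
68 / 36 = 17 / 9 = 1.89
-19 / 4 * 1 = -19 / 4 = -4.75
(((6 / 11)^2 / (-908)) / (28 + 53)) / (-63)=1 / 15573789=0.00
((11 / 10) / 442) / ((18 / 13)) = 0.00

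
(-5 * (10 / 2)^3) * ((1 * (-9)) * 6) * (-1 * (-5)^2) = -843750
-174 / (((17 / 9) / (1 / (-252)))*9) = 29 / 714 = 0.04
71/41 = 1.73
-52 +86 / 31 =-1526 / 31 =-49.23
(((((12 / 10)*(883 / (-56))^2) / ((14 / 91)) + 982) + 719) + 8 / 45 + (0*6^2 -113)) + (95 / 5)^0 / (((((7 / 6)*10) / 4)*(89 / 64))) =44306805919 / 12559680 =3527.70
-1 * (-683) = 683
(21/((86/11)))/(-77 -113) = -231/16340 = -0.01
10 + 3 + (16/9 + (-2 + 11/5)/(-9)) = 664/45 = 14.76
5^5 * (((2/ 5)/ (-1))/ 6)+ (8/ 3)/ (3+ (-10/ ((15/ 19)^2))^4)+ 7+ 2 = -162506054892538/ 815247931593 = -199.33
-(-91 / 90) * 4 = 182 / 45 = 4.04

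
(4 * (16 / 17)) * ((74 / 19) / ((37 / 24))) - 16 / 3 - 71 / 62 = 3.03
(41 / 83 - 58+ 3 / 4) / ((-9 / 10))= 31405 / 498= 63.06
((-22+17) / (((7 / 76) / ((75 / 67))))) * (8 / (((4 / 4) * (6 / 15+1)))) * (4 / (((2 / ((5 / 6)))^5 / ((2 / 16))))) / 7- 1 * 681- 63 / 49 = -81320197247 / 119133504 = -682.60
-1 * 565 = -565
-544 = -544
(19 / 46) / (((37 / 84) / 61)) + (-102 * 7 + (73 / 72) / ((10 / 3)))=-134082517 / 204240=-656.49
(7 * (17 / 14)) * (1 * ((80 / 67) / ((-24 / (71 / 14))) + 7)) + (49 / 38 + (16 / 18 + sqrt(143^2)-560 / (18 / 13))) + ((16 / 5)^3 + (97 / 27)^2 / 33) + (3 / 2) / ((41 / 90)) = -363564912393031 / 2197312251750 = -165.46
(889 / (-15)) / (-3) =889 / 45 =19.76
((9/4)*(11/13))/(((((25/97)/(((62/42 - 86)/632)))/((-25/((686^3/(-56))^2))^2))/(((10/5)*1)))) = -142044375/127035688802232728420620735295824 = -0.00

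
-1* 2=-2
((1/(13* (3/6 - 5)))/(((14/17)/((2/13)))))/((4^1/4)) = -34/10647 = -0.00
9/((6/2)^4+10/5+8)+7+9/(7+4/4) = 5987/728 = 8.22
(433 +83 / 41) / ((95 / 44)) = 784784 / 3895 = 201.48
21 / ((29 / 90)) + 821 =25699 / 29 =886.17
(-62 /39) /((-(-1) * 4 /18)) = -93 /13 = -7.15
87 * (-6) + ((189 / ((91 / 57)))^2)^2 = 5609876818599 / 28561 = 196417381.00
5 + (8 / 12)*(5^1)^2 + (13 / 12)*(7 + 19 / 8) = 3055 / 96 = 31.82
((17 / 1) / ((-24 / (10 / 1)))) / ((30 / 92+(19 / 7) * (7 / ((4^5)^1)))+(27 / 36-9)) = 500480 / 558561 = 0.90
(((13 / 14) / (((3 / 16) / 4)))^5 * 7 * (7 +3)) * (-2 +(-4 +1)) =-622926286028800 / 583443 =-1067672910.69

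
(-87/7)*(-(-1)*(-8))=696/7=99.43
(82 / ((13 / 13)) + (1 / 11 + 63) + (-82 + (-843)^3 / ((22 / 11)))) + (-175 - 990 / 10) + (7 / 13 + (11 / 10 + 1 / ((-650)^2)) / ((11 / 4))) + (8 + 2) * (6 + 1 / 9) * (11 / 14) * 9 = -4872365381960361 / 16266250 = -299538331.33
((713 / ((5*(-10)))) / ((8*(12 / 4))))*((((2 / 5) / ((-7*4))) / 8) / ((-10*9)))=-713 / 60480000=-0.00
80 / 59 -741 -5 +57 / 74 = -3247753 / 4366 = -743.87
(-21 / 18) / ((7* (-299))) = 1 / 1794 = 0.00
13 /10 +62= 633 /10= 63.30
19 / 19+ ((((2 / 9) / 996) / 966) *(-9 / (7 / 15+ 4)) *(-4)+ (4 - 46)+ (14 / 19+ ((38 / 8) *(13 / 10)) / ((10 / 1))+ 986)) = 19318232921159 / 20413318800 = 946.35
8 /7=1.14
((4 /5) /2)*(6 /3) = 4 /5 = 0.80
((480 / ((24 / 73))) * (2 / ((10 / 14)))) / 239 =4088 / 239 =17.10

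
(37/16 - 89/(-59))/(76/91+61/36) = 2954133/1955732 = 1.51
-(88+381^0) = -89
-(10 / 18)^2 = -25 / 81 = -0.31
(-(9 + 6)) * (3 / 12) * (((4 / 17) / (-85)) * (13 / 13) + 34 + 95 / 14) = -152.94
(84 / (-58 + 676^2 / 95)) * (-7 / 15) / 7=-266 / 225733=-0.00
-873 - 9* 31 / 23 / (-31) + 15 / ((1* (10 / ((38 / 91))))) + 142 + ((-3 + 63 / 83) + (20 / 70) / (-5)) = -90865017 / 124085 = -732.28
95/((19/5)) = 25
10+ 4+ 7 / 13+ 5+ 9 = 371 / 13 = 28.54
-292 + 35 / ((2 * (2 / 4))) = -257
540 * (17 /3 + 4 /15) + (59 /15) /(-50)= 2402941 /750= 3203.92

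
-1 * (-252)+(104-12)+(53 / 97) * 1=33421 / 97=344.55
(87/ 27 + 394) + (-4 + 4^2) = 3683/ 9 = 409.22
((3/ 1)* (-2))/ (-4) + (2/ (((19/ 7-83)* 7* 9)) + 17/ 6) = 10958/ 2529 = 4.33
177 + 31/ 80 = 14191/ 80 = 177.39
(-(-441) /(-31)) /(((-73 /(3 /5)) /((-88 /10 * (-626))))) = 644.11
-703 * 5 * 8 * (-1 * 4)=112480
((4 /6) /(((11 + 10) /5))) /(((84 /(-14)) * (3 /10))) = -50 /567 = -0.09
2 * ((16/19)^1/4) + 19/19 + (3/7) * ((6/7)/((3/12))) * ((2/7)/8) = 9603/6517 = 1.47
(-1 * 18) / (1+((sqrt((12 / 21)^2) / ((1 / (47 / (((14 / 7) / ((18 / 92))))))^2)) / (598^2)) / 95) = -9057580066080 / 503199071489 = -18.00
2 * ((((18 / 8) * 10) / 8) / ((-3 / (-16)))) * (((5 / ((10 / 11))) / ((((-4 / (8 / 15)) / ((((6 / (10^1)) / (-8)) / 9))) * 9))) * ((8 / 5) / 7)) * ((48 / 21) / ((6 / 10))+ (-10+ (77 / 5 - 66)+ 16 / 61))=-7965386 / 30263625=-0.26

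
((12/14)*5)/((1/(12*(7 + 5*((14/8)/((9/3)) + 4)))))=10770/7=1538.57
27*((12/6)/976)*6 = 81/244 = 0.33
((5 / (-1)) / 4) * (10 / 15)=-5 / 6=-0.83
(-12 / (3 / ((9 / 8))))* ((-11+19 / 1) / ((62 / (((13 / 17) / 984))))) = -0.00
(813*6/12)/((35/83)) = 67479/70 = 963.99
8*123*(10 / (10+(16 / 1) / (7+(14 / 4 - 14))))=34440 / 19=1812.63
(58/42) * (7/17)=29/51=0.57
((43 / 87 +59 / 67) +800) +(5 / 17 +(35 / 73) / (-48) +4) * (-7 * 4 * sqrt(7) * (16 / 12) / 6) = 730.85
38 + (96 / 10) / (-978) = 30962 / 815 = 37.99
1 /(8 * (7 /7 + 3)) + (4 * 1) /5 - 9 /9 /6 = 0.66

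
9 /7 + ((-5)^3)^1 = -866 /7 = -123.71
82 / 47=1.74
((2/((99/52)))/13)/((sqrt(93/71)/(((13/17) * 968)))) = 9152 * sqrt(6603)/14229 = 52.27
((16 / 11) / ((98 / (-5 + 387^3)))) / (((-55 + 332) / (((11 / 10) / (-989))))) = -10080104 / 2918195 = -3.45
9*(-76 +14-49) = -999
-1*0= 0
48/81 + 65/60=181/108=1.68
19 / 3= 6.33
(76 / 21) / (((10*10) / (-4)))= -76 / 525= -0.14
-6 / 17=-0.35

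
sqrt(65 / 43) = sqrt(2795) / 43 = 1.23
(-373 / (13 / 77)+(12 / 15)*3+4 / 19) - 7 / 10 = -5452271 / 2470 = -2207.40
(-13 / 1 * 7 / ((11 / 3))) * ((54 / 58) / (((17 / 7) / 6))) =-309582 / 5423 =-57.09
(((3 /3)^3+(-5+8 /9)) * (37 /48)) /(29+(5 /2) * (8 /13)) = -3367 /42876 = -0.08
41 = 41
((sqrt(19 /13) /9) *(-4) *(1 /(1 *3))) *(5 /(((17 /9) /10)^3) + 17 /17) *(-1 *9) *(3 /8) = 3649913 *sqrt(247) /127738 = 449.07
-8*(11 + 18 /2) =-160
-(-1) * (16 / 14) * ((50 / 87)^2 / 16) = 1250 / 52983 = 0.02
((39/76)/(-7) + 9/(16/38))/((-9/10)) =-37775/1596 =-23.67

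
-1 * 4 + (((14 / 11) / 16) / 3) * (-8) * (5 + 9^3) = -5270 / 33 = -159.70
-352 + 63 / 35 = -1751 / 5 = -350.20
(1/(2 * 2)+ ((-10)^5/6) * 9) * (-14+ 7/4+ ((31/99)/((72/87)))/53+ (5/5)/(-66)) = 926174656373/503712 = 1838698.81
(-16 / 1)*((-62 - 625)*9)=98928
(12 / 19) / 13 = 12 / 247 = 0.05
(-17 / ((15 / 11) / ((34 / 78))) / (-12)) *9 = 3179 / 780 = 4.08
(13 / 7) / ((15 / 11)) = 143 / 105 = 1.36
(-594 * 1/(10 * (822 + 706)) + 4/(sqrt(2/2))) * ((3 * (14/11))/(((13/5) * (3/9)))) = 1906569/109252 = 17.45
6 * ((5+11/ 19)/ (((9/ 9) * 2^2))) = 159/ 19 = 8.37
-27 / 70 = -0.39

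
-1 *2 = -2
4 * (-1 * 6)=-24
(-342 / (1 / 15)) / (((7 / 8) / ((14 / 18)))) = -4560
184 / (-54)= -92 / 27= -3.41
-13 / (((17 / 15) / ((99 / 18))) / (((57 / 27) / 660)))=-247 / 1224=-0.20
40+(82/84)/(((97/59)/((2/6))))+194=2862367/12222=234.20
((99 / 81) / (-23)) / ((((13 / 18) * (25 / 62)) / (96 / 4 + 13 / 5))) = -4.85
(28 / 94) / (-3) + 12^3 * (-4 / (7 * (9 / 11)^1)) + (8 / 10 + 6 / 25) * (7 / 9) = -1206.15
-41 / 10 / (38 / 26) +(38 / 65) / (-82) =-284811 / 101270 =-2.81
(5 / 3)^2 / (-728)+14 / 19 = 91253 / 124488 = 0.73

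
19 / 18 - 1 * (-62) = 1135 / 18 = 63.06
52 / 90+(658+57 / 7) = 210017 / 315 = 666.72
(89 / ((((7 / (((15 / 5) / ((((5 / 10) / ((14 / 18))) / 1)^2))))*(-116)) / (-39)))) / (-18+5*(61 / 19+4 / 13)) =-2000453 / 26361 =-75.89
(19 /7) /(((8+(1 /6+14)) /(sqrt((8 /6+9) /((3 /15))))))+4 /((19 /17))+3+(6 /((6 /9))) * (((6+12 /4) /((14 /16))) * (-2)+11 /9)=-22286 /133+2 * sqrt(465) /49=-166.68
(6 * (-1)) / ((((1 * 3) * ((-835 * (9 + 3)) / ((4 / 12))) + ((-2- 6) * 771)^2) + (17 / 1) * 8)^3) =-3 / 27336873501827887316000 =-0.00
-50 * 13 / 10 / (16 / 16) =-65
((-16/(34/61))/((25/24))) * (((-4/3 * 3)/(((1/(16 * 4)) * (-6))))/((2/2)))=-499712/425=-1175.79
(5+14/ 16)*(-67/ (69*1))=-3149/ 552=-5.70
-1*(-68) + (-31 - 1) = 36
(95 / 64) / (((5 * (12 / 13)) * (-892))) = -247 / 685056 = -0.00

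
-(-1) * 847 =847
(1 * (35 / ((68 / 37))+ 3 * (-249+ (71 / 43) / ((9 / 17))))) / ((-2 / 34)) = 6303553 / 516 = 12216.19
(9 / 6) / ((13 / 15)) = 45 / 26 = 1.73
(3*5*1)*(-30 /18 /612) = -25 /612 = -0.04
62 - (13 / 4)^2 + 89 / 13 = 12123 / 208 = 58.28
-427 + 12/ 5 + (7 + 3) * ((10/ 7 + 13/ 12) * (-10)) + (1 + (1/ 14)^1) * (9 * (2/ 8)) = -565639/ 840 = -673.38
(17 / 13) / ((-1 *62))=-17 / 806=-0.02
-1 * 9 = -9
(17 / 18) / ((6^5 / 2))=17 / 69984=0.00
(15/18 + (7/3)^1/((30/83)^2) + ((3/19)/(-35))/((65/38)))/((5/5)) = 18.69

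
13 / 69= 0.19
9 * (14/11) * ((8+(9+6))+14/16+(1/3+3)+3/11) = 152355/484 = 314.78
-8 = -8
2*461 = 922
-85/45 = -17/9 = -1.89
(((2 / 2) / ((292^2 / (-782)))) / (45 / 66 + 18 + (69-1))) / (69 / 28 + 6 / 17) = -511819 / 13627782423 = -0.00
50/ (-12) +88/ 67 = -1147/ 402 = -2.85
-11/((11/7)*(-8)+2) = 77/74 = 1.04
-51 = -51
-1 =-1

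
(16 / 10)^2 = 64 / 25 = 2.56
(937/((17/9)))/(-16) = -8433/272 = -31.00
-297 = -297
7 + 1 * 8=15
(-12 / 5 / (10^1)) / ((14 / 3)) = -9 / 175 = -0.05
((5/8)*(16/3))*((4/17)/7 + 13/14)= 1145/357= 3.21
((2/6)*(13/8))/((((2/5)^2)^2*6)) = 8125/2304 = 3.53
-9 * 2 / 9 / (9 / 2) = -4 / 9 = -0.44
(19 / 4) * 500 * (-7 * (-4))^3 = 52136000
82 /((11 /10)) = 820 /11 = 74.55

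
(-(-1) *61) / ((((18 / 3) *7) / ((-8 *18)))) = -1464 / 7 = -209.14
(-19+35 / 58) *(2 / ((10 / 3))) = -3201 / 290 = -11.04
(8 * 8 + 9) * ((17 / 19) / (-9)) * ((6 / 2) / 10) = -1241 / 570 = -2.18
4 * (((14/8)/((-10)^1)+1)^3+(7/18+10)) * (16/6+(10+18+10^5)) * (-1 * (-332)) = 39275811314597/27000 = 1454659678.32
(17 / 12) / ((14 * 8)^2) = 17 / 150528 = 0.00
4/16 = 1/4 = 0.25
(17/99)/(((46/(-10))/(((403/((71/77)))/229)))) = -239785/3365613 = -0.07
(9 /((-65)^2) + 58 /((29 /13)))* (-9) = -988731 /4225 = -234.02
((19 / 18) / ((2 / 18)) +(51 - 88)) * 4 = -110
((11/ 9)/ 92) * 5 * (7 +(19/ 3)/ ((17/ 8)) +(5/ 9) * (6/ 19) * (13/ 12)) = 3252205/ 4813992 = 0.68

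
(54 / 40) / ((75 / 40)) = 18 / 25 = 0.72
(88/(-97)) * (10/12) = -0.76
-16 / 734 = -0.02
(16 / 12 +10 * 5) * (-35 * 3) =-5390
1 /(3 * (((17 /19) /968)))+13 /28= 515639 /1428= 361.09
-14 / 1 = -14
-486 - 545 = -1031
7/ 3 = 2.33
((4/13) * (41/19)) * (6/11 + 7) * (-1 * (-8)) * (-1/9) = -108896/24453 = -4.45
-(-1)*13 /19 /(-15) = -13 /285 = -0.05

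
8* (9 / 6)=12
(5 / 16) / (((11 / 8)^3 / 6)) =960 / 1331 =0.72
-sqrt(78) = -8.83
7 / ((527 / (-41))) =-287 / 527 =-0.54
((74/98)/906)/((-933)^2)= 37/38644488666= 0.00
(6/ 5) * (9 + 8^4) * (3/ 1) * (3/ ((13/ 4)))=177336/ 13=13641.23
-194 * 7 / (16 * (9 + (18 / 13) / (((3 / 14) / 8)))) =-8827 / 6312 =-1.40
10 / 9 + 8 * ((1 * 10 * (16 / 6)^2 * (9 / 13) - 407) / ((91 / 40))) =-13383050 / 10647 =-1256.98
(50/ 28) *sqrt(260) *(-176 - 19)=-4875 *sqrt(65)/ 7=-5614.79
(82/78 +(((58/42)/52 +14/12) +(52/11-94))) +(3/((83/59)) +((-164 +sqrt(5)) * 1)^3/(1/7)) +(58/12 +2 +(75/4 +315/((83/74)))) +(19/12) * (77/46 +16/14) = -1416836690918515/45861816 +564851 * sqrt(5) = -29630556.78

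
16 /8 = 2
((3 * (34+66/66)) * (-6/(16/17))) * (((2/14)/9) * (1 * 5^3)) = -10625/8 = -1328.12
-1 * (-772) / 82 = 9.41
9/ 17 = 0.53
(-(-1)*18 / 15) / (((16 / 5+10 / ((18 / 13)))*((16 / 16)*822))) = 0.00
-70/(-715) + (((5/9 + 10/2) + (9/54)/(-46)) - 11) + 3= -278269/118404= -2.35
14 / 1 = 14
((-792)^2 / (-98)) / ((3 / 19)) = -1986336 / 49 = -40537.47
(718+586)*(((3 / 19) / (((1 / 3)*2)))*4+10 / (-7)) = -83456 / 133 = -627.49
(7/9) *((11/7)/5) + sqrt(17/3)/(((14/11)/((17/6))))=11/45 + 187 *sqrt(51)/252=5.54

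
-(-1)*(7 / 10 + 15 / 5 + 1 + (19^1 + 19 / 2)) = 166 / 5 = 33.20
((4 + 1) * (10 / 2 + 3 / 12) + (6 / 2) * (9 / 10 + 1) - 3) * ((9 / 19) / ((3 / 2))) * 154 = 133749 / 95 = 1407.88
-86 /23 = -3.74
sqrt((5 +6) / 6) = sqrt(66) / 6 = 1.35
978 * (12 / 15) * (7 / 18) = 4564 / 15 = 304.27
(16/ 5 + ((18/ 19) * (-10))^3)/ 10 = -14525128/ 171475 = -84.71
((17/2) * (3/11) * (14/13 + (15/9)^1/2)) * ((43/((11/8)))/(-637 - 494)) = -217838/1779063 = -0.12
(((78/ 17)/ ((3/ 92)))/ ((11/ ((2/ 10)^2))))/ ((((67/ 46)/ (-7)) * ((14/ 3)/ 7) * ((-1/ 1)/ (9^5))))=68221435464/ 313225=217803.29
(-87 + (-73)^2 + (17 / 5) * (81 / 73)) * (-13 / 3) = -24891191 / 1095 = -22731.68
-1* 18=-18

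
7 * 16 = 112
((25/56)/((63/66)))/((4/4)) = 275/588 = 0.47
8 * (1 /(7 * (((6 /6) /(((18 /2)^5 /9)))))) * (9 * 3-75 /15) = 1154736 /7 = 164962.29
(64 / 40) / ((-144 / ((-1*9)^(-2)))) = -1 / 7290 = -0.00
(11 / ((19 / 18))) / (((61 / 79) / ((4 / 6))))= 10428 / 1159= 9.00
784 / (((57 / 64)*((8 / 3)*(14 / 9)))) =212.21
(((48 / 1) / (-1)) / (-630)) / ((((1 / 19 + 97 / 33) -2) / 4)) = 3344 / 10885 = 0.31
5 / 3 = 1.67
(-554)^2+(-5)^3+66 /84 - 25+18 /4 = 2147399 /7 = 306771.29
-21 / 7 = -3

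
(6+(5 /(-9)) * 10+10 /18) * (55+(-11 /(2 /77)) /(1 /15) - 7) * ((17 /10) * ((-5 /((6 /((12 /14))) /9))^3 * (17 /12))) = 22137306075 /5488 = 4033765.68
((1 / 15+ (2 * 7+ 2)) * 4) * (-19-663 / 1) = -657448 / 15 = -43829.87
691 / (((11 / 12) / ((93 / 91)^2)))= 71717508 / 91091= 787.32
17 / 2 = 8.50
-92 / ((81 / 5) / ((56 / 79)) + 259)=-25760 / 78919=-0.33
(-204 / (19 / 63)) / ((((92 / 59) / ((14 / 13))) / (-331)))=154630.08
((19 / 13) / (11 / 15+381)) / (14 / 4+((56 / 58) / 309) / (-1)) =2553885 / 2332551949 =0.00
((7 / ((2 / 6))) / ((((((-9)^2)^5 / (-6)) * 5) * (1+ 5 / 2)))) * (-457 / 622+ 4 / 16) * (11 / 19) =737 / 1271815371945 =0.00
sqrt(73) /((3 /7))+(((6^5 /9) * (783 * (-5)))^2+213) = 7 * sqrt(73) /3+11441712153813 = 11441712153832.94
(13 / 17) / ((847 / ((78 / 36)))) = 169 / 86394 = 0.00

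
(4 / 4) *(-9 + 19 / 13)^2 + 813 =147001 / 169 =869.83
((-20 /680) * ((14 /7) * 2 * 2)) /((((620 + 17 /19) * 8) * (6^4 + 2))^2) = -0.00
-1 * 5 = -5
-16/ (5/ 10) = -32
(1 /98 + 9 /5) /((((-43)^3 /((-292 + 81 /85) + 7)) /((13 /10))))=69601116 /8278666375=0.01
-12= -12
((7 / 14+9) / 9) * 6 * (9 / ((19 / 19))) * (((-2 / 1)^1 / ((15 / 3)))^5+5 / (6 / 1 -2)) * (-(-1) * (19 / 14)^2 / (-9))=-14.46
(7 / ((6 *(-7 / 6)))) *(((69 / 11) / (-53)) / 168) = 23 / 32648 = 0.00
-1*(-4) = 4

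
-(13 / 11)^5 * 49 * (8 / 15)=-145546856 / 2415765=-60.25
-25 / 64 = -0.39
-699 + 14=-685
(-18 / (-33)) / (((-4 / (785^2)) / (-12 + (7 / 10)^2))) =85112997 / 88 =967193.15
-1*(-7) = 7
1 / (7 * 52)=1 / 364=0.00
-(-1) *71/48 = 71/48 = 1.48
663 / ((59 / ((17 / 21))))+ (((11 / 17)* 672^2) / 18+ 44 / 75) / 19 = 863.52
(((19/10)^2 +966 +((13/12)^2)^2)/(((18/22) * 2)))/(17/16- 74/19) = -105202208441/502135200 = -209.51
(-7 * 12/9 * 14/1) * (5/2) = -980/3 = -326.67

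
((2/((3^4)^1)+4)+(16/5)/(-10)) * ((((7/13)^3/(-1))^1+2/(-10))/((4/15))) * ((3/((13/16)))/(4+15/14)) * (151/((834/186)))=-2564373730688/21140138175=-121.30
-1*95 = -95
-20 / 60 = -1 / 3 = -0.33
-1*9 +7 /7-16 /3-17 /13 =-571 /39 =-14.64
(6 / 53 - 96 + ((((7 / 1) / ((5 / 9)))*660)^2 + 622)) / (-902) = -1832644126 / 23903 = -76670.05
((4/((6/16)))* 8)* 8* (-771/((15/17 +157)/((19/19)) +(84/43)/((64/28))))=-3315.77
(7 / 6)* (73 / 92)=511 / 552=0.93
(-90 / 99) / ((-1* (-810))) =-1 / 891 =-0.00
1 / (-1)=-1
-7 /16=-0.44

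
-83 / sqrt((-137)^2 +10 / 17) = -83 * sqrt(5424411) / 319083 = -0.61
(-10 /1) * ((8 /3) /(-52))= 0.51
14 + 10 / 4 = 33 / 2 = 16.50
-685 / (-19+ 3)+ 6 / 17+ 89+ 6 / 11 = 397071 / 2992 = 132.71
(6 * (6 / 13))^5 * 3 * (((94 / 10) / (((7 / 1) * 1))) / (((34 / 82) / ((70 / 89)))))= 699109926912 / 561766309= 1244.49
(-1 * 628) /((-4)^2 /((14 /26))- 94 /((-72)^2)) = -21.15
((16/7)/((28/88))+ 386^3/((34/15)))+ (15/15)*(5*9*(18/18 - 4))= 21135721109/833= 25373014.54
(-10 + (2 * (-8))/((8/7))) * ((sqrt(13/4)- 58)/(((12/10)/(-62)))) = -71920 + 620 * sqrt(13) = -69684.56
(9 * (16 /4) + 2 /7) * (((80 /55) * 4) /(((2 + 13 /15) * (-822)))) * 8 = -325120 /453607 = -0.72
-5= -5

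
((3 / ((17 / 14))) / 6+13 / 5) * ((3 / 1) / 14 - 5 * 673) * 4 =-1418752 / 35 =-40535.77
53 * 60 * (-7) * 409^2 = -3723675060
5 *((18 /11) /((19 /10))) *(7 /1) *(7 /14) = 3150 /209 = 15.07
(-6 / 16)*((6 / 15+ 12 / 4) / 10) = -51 / 400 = -0.13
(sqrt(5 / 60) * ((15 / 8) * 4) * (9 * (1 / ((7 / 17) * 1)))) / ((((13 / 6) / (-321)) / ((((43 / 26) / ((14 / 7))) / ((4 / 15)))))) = -475168275 * sqrt(3) / 37856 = -21740.69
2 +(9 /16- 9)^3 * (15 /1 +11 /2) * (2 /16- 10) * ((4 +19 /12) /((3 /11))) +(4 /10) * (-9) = 3262923990973 /1310720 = 2489413.45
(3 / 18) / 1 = 1 / 6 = 0.17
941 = 941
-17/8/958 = -17/7664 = -0.00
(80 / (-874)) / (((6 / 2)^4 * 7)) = -40 / 247779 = -0.00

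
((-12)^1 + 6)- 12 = -18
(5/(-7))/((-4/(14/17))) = 5/34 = 0.15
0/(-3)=0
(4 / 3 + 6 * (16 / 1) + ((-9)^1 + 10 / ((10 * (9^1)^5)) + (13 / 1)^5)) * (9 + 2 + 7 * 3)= 701750283296 / 59049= 11884202.67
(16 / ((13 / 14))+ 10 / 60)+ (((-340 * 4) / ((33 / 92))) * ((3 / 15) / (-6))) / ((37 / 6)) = 1202923 / 31746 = 37.89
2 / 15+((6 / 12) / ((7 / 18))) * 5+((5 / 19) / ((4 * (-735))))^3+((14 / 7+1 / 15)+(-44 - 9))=-309361451539397 / 6972086802240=-44.37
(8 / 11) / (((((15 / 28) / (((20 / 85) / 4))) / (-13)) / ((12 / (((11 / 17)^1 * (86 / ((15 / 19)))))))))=-17472 / 98857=-0.18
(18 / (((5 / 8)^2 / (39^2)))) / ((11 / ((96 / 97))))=168210432 / 26675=6305.92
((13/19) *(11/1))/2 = 3.76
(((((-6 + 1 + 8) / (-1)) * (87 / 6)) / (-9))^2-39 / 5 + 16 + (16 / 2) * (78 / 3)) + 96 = 60401 / 180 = 335.56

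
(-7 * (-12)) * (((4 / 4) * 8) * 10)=6720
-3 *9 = -27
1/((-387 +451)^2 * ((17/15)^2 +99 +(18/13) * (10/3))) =2925/1256783872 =0.00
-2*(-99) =198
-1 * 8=-8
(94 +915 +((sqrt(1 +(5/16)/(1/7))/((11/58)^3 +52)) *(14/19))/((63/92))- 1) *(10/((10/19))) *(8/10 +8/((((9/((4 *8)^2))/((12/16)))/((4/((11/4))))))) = 1471673623744 *sqrt(51)/15068525175 +1046797248/55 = 19033374.71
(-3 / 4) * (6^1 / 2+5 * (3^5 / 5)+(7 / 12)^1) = -2959 / 16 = -184.94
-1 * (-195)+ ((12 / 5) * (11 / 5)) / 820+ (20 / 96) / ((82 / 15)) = 15993653 / 82000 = 195.04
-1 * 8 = -8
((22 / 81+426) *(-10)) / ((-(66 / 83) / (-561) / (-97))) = 23628718880 / 81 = 291712578.77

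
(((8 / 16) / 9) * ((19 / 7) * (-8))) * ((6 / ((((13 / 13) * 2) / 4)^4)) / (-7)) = 2432 / 147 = 16.54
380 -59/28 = 10581/28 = 377.89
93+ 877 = 970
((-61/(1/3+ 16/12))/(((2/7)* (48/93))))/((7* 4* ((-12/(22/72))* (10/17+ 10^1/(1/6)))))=353617/94924800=0.00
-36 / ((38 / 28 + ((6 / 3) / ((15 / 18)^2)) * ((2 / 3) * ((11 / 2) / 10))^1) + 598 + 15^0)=-63000 / 1052473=-0.06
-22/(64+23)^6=-22/433626201009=-0.00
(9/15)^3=27/125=0.22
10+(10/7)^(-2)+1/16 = 4221/400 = 10.55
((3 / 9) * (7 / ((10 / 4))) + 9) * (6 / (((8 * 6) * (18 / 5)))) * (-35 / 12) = -5215 / 5184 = -1.01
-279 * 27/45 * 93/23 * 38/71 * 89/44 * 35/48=-307134639/574816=-534.32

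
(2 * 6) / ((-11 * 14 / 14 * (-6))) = 2 / 11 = 0.18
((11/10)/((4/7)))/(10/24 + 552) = 33/9470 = 0.00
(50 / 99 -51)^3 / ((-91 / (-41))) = -5121925614959 / 88297209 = -58007.79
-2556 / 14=-1278 / 7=-182.57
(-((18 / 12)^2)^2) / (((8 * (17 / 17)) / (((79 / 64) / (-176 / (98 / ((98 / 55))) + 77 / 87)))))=2783565 / 8249344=0.34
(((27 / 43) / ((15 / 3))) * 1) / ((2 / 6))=81 / 215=0.38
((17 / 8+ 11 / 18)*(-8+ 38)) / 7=985 / 84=11.73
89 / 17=5.24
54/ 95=0.57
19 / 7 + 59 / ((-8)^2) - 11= -3299 / 448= -7.36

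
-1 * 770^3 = -456533000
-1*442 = -442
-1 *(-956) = 956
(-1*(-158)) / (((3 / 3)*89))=158 / 89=1.78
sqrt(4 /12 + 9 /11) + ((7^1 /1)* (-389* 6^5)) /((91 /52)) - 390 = -12099846 + sqrt(1254) /33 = -12099844.93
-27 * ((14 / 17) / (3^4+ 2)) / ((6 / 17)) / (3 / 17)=-4.30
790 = 790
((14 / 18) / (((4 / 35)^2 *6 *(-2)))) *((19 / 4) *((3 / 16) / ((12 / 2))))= -162925 / 221184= -0.74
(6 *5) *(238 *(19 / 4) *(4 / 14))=9690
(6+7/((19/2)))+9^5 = 1122059/19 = 59055.74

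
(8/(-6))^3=-64/27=-2.37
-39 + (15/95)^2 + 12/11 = -150438/3971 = -37.88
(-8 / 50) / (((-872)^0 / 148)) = -592 / 25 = -23.68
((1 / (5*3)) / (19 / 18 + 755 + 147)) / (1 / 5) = 6 / 16255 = 0.00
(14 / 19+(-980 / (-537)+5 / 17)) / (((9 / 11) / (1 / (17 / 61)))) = 332387231 / 26538003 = 12.52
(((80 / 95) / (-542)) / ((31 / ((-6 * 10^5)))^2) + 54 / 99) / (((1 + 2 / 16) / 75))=-38802038.50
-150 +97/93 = -13853/93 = -148.96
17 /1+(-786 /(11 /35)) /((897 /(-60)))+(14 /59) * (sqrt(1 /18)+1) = 184.58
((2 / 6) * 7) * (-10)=-70 / 3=-23.33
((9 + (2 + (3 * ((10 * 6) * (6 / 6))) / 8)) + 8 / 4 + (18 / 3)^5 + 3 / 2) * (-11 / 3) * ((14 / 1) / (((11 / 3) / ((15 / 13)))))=-126210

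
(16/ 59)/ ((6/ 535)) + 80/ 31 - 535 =-2788705/ 5487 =-508.24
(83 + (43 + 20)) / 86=1.70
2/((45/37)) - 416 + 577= 7319/45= 162.64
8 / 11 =0.73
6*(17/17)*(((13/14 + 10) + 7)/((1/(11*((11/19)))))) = 91113/133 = 685.06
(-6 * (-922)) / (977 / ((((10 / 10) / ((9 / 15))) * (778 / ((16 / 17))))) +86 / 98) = 8962863420 / 2570747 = 3486.48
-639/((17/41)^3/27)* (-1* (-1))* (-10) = 2420301.27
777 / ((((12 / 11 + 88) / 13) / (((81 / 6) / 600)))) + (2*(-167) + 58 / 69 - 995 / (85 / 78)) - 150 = -91547212739 / 65688000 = -1393.67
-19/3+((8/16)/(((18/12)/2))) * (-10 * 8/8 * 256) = -1713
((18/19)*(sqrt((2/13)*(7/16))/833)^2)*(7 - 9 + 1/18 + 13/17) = -19/175256536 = -0.00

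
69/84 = 23/28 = 0.82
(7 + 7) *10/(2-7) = -28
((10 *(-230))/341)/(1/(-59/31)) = 135700/10571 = 12.84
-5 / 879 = -0.01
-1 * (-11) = 11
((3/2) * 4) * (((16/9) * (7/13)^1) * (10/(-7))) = -320/39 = -8.21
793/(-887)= -793/887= -0.89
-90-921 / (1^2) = -1011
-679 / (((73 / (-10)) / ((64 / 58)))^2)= -15.51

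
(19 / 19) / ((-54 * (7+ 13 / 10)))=-5 / 2241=-0.00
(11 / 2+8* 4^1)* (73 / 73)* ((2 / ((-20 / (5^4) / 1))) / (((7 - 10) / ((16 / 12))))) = 3125 / 3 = 1041.67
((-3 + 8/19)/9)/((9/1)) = -49/1539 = -0.03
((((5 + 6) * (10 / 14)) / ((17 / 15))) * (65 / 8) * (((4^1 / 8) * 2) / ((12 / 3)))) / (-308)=-4875 / 106624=-0.05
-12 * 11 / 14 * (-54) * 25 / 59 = 89100 / 413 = 215.74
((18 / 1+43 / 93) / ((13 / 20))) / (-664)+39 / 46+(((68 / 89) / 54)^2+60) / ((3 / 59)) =15736908533012879 / 13327226258229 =1180.81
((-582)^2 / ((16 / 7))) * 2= 592767 / 2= 296383.50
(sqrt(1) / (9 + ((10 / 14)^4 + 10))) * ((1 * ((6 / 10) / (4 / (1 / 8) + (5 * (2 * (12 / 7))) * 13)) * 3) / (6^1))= 50421 / 824992960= 0.00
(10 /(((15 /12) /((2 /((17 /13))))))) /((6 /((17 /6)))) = 52 /9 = 5.78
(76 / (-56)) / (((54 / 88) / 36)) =-1672 / 21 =-79.62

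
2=2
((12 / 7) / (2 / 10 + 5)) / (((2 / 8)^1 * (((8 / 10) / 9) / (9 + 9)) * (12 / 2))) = 4050 / 91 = 44.51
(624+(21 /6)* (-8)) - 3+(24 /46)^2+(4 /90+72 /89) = 1258741327 /2118645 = 594.13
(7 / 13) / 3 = 7 / 39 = 0.18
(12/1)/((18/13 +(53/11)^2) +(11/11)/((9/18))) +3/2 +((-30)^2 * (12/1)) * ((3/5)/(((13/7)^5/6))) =18247713748565/10356846942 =1761.90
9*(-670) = -6030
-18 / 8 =-9 / 4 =-2.25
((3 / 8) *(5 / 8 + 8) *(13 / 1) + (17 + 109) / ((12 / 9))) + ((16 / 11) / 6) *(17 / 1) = 297091 / 2112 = 140.67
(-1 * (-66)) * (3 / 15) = 13.20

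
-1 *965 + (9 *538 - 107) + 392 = 4162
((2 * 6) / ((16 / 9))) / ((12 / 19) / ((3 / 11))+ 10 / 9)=4617 / 2344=1.97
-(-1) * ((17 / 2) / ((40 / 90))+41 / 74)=5825 / 296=19.68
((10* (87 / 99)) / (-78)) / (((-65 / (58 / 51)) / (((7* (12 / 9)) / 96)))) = 5887 / 30718116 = 0.00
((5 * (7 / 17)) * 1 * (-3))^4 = 121550625 / 83521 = 1455.33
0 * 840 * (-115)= 0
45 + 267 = 312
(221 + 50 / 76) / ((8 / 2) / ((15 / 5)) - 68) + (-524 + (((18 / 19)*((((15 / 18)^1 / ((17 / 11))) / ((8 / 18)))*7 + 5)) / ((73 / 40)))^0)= -4000069 / 7600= -526.32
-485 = -485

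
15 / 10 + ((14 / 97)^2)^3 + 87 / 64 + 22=1325258941732343 / 53310208315456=24.86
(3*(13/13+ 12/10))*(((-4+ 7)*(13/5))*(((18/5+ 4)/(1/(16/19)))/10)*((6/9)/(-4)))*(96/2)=-164736/625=-263.58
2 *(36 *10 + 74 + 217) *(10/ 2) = 6510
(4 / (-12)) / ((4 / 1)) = -1 / 12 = -0.08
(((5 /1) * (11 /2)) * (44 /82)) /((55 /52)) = 572 /41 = 13.95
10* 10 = 100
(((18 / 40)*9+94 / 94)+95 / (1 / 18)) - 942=15461 / 20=773.05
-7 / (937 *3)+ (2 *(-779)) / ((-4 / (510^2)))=284779458443 / 2811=101308950.00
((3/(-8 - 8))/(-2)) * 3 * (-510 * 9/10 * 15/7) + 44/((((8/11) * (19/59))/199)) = 157936697/4256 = 37109.19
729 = 729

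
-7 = -7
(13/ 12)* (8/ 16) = 13/ 24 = 0.54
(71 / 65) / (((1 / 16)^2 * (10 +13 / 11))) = 199936 / 7995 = 25.01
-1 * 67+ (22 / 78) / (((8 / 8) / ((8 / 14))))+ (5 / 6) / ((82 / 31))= -992801 / 14924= -66.52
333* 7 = 2331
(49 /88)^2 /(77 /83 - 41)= -199283 /25756544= -0.01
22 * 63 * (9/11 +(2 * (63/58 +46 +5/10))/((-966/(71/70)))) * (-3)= -2986.49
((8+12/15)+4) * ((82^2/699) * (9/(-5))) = -1291008/5825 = -221.63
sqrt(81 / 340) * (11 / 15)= 0.36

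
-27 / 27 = -1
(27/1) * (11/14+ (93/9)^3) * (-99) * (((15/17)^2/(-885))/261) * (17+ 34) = 206598645/407218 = 507.34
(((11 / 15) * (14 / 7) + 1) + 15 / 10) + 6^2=1199 / 30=39.97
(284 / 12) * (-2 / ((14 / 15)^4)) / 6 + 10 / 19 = -9.87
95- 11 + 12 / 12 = 85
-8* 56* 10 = -4480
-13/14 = -0.93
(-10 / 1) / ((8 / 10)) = -25 / 2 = -12.50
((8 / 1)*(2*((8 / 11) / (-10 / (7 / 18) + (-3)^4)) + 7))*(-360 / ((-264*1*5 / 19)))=4546472 / 15609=291.27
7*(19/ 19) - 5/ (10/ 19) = -5/ 2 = -2.50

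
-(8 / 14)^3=-64 / 343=-0.19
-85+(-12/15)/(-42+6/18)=-53113/625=-84.98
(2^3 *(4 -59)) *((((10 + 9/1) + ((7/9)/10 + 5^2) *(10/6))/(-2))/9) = 361130/243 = 1486.13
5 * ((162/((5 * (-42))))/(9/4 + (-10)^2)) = -108/2863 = -0.04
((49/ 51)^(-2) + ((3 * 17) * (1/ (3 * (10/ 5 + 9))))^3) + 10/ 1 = 47215354/ 3195731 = 14.77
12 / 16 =3 / 4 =0.75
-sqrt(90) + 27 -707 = -680 -3 * sqrt(10) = -689.49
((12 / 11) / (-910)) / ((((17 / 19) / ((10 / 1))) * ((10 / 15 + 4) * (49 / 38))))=-12996 / 5836831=-0.00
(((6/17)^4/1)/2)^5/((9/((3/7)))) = 0.00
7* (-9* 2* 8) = -1008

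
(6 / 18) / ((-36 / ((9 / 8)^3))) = -27 / 2048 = -0.01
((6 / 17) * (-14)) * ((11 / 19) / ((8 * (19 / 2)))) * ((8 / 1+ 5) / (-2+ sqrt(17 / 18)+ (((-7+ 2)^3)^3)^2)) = -18745422363271422 / 146135624328644279479980499435+ 819 * sqrt(34) / 146135624328644279479980499435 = -0.00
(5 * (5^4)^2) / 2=1953125 / 2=976562.50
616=616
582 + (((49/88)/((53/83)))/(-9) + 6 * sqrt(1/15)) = 2 * sqrt(15)/5 + 24425965/41976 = 583.45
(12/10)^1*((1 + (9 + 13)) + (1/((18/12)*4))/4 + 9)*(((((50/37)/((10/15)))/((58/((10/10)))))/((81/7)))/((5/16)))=10766/28971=0.37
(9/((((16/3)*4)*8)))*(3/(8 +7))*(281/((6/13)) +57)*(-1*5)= -35955/1024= -35.11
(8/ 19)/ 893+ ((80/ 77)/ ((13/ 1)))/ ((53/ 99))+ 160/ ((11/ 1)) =13227897624/ 900150251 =14.70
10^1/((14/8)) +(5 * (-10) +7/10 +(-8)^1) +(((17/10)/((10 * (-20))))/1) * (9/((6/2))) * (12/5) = -903821/17500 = -51.65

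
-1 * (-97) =97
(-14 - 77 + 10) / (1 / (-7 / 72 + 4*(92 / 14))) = -118791 / 56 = -2121.27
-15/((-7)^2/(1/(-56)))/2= 0.00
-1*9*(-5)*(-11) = -495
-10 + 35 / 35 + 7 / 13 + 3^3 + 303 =4180 / 13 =321.54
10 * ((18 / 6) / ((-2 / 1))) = -15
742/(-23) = -742/23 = -32.26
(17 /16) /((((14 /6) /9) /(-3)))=-1377 /112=-12.29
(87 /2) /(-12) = -29 /8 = -3.62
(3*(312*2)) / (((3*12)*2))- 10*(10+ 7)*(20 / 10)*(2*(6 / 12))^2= -314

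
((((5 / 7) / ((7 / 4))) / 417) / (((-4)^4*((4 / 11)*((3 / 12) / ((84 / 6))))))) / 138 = 0.00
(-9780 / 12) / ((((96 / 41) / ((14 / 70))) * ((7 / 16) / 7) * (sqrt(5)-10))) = 143.46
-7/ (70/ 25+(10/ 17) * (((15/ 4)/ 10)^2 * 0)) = -5/ 2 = -2.50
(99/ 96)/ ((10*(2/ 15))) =99/ 128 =0.77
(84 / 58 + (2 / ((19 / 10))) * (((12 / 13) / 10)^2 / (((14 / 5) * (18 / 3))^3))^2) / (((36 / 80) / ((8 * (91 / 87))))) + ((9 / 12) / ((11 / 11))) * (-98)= -6676885828495238 / 143375890184163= -46.57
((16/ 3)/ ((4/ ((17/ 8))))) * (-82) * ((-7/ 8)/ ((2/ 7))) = 34153/ 48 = 711.52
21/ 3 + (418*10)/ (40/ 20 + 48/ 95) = 199383/ 119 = 1675.49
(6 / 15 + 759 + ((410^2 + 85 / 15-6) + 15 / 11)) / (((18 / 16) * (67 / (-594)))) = -445791536 / 335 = -1330721.00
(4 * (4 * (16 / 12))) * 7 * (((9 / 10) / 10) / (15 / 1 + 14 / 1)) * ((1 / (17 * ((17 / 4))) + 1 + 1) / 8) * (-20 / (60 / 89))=-725172 / 209525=-3.46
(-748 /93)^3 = -418508992 /804357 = -520.30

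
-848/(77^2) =-848/5929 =-0.14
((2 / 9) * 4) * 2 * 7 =112 / 9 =12.44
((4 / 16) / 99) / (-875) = -1 / 346500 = -0.00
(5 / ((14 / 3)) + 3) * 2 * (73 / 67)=4161 / 469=8.87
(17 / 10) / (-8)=-17 / 80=-0.21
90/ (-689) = -90/ 689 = -0.13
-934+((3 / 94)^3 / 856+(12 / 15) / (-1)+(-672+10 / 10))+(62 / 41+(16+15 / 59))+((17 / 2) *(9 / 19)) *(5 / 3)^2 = -1576.85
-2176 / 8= -272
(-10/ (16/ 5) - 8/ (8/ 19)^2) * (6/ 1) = -579/ 2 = -289.50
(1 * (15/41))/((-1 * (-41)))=15/1681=0.01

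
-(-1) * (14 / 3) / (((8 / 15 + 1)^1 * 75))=14 / 345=0.04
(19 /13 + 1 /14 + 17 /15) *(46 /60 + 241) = 644.62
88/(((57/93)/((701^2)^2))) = 658743643961128/19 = 34670718103217.26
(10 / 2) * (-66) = -330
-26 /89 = -0.29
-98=-98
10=10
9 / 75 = 3 / 25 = 0.12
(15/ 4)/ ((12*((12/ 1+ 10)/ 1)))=5/ 352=0.01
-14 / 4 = -7 / 2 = -3.50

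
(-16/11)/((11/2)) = -32/121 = -0.26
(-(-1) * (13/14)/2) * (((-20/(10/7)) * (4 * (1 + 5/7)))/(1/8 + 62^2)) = -832/71757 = -0.01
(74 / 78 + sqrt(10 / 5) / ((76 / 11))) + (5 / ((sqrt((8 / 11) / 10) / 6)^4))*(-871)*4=-4268335498.85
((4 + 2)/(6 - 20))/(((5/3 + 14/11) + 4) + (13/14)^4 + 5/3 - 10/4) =-543312/8683337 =-0.06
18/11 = 1.64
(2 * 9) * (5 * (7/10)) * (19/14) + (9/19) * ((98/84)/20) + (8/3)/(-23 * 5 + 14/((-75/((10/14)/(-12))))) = 672512949/7865240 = 85.50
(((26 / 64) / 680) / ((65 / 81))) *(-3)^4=6561 / 108800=0.06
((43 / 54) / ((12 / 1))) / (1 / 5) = 215 / 648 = 0.33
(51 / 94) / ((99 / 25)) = 425 / 3102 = 0.14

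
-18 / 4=-9 / 2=-4.50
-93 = -93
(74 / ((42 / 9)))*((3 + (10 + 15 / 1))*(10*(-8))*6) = -213120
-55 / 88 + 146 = 1163 / 8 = 145.38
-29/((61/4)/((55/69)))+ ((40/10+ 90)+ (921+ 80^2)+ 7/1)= 31232818/4209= 7420.48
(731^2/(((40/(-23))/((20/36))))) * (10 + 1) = -135193333/72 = -1877685.18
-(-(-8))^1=-8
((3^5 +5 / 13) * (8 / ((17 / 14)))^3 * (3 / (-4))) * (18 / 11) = -60010094592 / 702559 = -85416.45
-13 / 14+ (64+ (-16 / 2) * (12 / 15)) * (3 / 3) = 56.67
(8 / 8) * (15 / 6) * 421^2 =886205 / 2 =443102.50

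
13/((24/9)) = 39/8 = 4.88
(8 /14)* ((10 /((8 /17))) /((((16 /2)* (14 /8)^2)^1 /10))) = 1700 /343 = 4.96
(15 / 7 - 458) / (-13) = 3191 / 91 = 35.07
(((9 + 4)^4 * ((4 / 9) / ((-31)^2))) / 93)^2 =13051691536 / 646990183449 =0.02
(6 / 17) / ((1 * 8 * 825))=1 / 18700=0.00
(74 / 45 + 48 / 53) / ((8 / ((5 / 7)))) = 3041 / 13356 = 0.23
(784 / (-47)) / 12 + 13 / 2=1441 / 282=5.11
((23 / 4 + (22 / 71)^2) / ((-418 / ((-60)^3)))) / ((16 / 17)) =6763307625 / 2107138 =3209.71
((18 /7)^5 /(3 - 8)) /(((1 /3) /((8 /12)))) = -3779136 /84035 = -44.97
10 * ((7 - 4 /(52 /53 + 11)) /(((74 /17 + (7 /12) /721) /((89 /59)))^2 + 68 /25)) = 740172712806669600 /122694572468563039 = 6.03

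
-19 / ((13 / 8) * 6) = -76 / 39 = -1.95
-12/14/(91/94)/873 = -188/185367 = -0.00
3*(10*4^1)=120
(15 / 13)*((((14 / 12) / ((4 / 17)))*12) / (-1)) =-1785 / 26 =-68.65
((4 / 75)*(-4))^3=-4096 / 421875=-0.01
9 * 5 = 45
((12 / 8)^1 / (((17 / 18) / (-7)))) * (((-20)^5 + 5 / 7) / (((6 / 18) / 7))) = 12700797165 / 17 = 747105715.59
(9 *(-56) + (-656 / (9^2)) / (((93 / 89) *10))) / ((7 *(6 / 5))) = -9506176 / 158193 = -60.09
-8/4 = -2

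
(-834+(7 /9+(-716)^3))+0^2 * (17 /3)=-3303562763 /9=-367062529.22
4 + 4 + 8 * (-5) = -32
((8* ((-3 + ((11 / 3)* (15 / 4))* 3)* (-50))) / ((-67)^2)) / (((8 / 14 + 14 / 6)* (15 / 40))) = -856800 / 273829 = -3.13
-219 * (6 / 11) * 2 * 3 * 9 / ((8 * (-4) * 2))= 17739 / 176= 100.79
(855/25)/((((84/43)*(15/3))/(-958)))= -1174029/350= -3354.37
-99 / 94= -1.05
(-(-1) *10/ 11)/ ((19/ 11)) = 10/ 19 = 0.53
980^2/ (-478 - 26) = -17150/ 9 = -1905.56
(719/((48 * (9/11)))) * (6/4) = 7909/288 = 27.46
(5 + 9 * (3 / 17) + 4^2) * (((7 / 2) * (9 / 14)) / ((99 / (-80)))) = -7680 / 187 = -41.07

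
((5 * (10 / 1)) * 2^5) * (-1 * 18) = -28800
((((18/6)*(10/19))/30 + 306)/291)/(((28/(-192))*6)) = -46520/38703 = -1.20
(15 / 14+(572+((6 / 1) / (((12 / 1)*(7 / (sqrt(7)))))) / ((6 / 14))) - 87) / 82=sqrt(7) / 492+6805 / 1148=5.93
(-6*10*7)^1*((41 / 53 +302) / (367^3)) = -6739740 / 2619835739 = -0.00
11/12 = 0.92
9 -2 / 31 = 277 / 31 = 8.94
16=16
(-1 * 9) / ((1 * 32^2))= -9 / 1024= -0.01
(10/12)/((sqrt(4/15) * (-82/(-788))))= 985 * sqrt(15)/246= 15.51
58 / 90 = 29 / 45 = 0.64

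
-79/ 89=-0.89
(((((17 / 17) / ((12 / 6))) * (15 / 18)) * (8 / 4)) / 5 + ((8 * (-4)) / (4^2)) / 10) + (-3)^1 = -3.03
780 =780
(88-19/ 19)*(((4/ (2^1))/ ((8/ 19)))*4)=1653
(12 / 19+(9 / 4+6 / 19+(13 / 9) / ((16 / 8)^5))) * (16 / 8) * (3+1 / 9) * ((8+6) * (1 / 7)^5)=17743 / 1055754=0.02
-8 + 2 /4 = -15 /2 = -7.50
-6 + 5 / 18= -103 / 18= -5.72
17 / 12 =1.42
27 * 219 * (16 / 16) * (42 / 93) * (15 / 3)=413910 / 31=13351.94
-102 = -102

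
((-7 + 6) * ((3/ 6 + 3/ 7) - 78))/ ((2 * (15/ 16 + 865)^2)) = 69056/ 1343727175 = 0.00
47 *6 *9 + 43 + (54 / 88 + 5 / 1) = 113811 / 44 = 2586.61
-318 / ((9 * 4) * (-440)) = 53 / 2640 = 0.02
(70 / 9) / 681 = 70 / 6129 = 0.01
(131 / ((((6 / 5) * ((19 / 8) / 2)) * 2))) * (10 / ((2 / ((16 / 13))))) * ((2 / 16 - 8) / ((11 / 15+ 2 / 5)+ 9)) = -1031625 / 4693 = -219.82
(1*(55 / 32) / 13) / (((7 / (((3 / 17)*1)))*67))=165 / 3316768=0.00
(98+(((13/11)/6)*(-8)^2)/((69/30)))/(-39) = -78542/29601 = -2.65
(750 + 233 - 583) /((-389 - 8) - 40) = -400 /437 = -0.92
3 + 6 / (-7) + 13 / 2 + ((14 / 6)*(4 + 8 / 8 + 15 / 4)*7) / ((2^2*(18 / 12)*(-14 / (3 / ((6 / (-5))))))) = 25999 / 2016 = 12.90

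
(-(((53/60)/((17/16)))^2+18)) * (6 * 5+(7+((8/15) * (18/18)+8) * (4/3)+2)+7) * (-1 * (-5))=-3138147308/585225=-5362.29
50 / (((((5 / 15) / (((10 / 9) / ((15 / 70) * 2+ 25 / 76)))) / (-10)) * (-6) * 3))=1330000 / 10881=122.23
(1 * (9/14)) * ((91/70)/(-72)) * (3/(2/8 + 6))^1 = -39/7000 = -0.01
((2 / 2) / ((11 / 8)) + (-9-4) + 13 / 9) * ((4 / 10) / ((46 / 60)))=-4288 / 759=-5.65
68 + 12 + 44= 124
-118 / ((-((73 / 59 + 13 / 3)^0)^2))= 118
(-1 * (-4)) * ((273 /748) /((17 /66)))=1638 /289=5.67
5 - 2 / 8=19 / 4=4.75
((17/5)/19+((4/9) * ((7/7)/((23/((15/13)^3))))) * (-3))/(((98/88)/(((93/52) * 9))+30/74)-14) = -147003556293/22118299960640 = -0.01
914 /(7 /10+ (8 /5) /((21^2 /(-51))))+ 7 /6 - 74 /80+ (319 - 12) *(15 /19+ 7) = 7191185747 /1725960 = 4166.48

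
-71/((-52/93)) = 6603/52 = 126.98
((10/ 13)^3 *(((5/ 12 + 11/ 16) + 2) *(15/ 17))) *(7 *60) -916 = -392.39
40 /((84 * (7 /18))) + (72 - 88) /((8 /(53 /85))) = -94 /4165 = -0.02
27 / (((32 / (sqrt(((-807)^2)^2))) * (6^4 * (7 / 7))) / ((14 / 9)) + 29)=13676229 / 14710019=0.93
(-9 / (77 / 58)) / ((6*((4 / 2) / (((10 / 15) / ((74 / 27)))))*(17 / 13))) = -10179 / 96866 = -0.11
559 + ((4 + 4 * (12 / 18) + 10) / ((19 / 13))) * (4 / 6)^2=289367 / 513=564.07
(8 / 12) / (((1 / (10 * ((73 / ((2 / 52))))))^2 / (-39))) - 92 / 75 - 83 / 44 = -30908626330273 / 3300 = -9366250403.11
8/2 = 4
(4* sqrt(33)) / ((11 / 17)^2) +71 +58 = 1156* sqrt(33) / 121 +129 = 183.88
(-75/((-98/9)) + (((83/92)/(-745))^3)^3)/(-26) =-11266024153940144597694760398243761091890520253/42527154880354797681372221508244397056000000000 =-0.26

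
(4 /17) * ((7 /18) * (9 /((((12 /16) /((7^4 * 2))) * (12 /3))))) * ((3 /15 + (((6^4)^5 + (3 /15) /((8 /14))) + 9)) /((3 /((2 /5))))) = 2457962196085543925554 /3825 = 642604495708638934.79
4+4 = 8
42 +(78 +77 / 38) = 4637 / 38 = 122.03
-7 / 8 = -0.88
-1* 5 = -5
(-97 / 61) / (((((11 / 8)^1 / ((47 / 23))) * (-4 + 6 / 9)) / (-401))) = -21937908 / 77165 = -284.30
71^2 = 5041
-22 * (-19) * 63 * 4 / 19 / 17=5544 / 17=326.12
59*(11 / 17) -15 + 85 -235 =-2156 / 17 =-126.82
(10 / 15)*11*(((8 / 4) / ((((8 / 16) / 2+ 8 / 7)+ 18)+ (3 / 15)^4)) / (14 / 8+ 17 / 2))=3080000 / 41746569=0.07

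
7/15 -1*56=-833/15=-55.53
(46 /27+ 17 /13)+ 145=51952 /351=148.01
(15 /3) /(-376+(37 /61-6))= -0.01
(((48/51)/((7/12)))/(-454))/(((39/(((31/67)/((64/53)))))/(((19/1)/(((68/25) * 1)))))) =-780425/3199851928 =-0.00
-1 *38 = -38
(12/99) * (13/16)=13/132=0.10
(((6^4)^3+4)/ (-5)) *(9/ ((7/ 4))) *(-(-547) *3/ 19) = -25719118703568/ 133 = -193376832357.65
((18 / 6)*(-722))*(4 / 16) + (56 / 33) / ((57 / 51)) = -677137 / 1254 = -539.98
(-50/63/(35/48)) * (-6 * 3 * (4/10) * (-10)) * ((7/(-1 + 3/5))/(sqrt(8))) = 484.87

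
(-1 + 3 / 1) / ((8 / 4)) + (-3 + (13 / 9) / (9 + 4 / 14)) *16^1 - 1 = -45.51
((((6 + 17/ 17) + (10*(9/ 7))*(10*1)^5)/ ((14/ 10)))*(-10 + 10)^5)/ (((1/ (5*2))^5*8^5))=0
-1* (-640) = 640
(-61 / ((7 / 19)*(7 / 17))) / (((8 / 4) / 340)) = -3349510 / 49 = -68357.35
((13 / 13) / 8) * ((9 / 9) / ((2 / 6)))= 3 / 8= 0.38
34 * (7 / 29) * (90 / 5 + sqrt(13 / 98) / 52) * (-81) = -347004 / 29 - 1377 * sqrt(26) / 1508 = -11970.31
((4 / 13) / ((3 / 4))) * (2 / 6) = 16 / 117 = 0.14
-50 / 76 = -25 / 38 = -0.66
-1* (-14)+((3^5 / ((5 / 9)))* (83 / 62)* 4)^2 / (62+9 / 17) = 87747.61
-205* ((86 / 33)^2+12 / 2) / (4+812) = -1427825 / 444312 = -3.21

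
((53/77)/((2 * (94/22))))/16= 53/10528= 0.01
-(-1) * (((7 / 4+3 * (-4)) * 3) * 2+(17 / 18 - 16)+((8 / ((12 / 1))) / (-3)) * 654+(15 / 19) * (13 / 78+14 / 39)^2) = -221.67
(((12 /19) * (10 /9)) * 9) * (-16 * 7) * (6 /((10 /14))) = -112896 /19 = -5941.89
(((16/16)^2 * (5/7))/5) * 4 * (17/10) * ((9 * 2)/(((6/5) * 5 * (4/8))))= 204/35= 5.83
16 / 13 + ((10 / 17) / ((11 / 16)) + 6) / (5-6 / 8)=117528 / 41327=2.84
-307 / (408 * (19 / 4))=-307 / 1938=-0.16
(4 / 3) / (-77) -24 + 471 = 103253 / 231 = 446.98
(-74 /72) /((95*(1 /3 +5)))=-37 /18240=-0.00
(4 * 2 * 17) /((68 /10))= 20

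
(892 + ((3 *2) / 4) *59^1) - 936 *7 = -11143 / 2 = -5571.50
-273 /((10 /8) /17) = -18564 /5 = -3712.80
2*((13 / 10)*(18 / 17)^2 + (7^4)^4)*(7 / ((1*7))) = 96043169346151102 / 1445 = 66465861139204.91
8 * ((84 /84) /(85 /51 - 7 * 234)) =-24 /4909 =-0.00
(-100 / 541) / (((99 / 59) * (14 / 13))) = -38350 / 374913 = -0.10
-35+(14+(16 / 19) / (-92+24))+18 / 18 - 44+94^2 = 8771.99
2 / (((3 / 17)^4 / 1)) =167042 / 81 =2062.25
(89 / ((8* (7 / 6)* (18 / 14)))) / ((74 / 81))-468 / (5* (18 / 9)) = -57249 / 1480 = -38.68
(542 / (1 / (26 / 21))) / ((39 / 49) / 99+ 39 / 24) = 667744 / 1625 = 410.92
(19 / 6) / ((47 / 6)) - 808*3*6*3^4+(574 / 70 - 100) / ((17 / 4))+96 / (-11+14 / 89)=-53432455621 / 45355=-1178094.05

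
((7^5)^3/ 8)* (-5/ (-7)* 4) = 1695557682122.50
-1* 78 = -78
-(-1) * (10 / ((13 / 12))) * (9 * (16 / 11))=17280 / 143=120.84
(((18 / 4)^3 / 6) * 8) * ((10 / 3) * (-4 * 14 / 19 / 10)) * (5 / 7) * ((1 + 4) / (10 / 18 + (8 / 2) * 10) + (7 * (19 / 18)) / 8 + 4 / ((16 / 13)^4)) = -1351516365 / 5681152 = -237.89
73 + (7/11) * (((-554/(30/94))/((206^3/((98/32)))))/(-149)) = 125511851539757/1719340370880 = 73.00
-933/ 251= -3.72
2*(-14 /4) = -7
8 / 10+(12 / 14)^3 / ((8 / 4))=1912 / 1715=1.11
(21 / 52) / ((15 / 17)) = 119 / 260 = 0.46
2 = 2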